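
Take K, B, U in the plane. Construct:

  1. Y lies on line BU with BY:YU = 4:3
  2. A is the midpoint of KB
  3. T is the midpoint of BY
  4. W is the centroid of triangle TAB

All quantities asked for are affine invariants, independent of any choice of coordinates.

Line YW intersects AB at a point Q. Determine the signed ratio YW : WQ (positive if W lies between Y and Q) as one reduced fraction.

YW:WQ = 5

Set K = (0, 0), B = (1, 0), U = (0, 1); any affine frame gives the same invariant.
1. Y lies on line BU with BY:YU = 4:3 ⇒ Y = (3/7, 4/7)
2. A is the midpoint of KB ⇒ A = (1/2, 0)
3. T is the midpoint of BY ⇒ T = (5/7, 2/7)
4. W is the centroid of triangle TAB ⇒ W = (31/42, 2/21)
line YW meets AB at Q = (4/5, 0)
W = Y + t·(Q−Y) with t = 5/6, so YW:WQ = 5/6:1/6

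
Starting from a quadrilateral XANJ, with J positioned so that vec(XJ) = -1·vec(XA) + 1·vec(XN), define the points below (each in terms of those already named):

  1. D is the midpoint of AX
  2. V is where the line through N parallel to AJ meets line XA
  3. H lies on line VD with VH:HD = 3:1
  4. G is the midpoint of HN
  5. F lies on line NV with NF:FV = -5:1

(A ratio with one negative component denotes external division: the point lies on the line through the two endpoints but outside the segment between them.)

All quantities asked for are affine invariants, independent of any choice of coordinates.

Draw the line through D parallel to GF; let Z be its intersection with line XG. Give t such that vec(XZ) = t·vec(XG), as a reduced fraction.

t = 8/29

Set X = (0, 0), A = (1, 0), N = (0, 1), J = (-1, 1); any affine frame gives the same invariant.
1. D is the midpoint of AX ⇒ D = (1/2, 0)
2. V is where the line through N parallel to AJ meets line XA ⇒ V = (2, 0)
3. H lies on line VD with VH:HD = 3:1 ⇒ H = (7/8, 0)
4. G is the midpoint of HN ⇒ G = (7/16, 1/2)
5. F lies on line NV with NF:FV = -5:1 ⇒ F = (5/2, -1/4)
through D parallel to GF: direction (33/16, -3/4); meets XG at Z = (7/58, 4/29)
Z = X + t·(G−X) with t = 8/29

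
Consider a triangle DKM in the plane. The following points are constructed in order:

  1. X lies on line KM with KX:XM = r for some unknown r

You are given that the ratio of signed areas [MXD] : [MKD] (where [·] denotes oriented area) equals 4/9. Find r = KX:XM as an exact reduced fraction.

r = 5/4

Choose coordinates D = (0, 0), K = (1, 0), M = (0, 1).
1. With KX:XM = r, write λ = r/(r+1) so X = K + λ·(M−K); X is affine-linear in λ
Every point depending on X is an affine combination of X and λ-independent points, so each such coordinate is linear in λ; the λ² term in each signed area is a multiple of (M−K)×(M−K) = 0, so 2·[MXD] and 2·[MKD] are each linear in λ. Evaluating at λ=0 and λ=1:
  2·[MXD] = λ − 1,   2·[MKD] = -1
So [MXD]:[MKD] = (λ − 1) / (-1). Setting this equal to 4/9:
  λ − 1 = 4/9·(-1)  ⇒  λ = 5/9
Then r = λ/(1−λ) = (5/9)/(4/9) = 5/4. Check: with r = 5/4, X = (4/9, 5/9) and [MXD]:[MKD] = 4/9 as required.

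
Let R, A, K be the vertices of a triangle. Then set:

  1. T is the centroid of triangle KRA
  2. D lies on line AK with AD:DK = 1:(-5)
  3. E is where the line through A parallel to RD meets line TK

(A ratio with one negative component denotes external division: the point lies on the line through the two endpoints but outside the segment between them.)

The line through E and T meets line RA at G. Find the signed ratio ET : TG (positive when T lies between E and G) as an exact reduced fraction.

Set R = (0, 0), A = (1, 0), K = (0, 1); any affine frame gives the same invariant.
1. T is the centroid of triangle KRA ⇒ T = (1/3, 1/3)
2. D lies on line AK with AD:DK = 1:(-5) ⇒ D = (5/4, -1/4)
3. E is where the line through A parallel to RD meets line TK ⇒ E = (4/9, 1/9)
line ET meets RA at G = (1/2, 0)
T = E + t·(G−E) with t = -2, so ET:TG = -2:3

ET:TG = -2/3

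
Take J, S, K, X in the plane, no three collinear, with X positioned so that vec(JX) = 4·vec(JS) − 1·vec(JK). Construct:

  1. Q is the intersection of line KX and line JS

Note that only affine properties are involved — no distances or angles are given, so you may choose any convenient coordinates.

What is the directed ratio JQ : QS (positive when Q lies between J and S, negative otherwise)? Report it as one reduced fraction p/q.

Choose coordinates J = (0, 0), S = (1, 0), K = (0, 1), X = (4, -1).
1. Q is the intersection of line KX and line JS ⇒ Q = (2, 0)
Q = J + t·(S−J) with t = 2, so JQ:QS = t:(1−t) = 2:-1

JQ:QS = -2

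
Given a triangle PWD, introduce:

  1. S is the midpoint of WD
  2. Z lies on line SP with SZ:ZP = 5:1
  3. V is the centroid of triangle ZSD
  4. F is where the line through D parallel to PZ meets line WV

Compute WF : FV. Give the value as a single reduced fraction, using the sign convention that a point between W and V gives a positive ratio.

Assign P = (0, 0), W = (1, 0), D = (0, 1) — the answer is frame-independent, so this choice is without loss of generality.
1. S is the midpoint of WD ⇒ S = (1/2, 1/2)
2. Z lies on line SP with SZ:ZP = 5:1 ⇒ Z = (1/12, 1/12)
3. V is the centroid of triangle ZSD ⇒ V = (7/36, 19/36)
4. F is where the line through D parallel to PZ meets line WV ⇒ F = (-5/24, 19/24)
F = W + t·(V−W) with t = 3/2, so WF:FV = t:(1−t) = 3/2:-1/2

WF:FV = -3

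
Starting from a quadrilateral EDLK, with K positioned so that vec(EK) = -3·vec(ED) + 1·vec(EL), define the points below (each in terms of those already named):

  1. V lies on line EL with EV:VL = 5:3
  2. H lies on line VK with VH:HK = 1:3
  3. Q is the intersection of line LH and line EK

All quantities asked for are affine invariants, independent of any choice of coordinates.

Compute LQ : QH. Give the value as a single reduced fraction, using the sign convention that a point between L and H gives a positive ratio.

Choose coordinates E = (0, 0), D = (1, 0), L = (0, 1), K = (-3, 1).
1. V lies on line EL with EV:VL = 5:3 ⇒ V = (0, 5/8)
2. H lies on line VK with VH:HK = 1:3 ⇒ H = (-3/4, 23/32)
3. Q is the intersection of line LH and line EK ⇒ Q = (-24/17, 8/17)
Q = L + t·(H−L) with t = 32/17, so LQ:QH = t:(1−t) = 32/17:-15/17

LQ:QH = -32/15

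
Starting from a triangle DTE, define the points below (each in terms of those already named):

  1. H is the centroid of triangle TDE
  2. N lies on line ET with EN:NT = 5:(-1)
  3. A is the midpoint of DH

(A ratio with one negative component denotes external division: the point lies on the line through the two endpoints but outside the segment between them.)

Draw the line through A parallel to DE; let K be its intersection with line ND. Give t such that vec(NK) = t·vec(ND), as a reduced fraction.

Work in coordinates with D = (0, 0), T = (1, 0), E = (0, 1).
1. H is the centroid of triangle TDE ⇒ H = (1/3, 1/3)
2. N lies on line ET with EN:NT = 5:(-1) ⇒ N = (5/4, -1/4)
3. A is the midpoint of DH ⇒ A = (1/6, 1/6)
through A parallel to DE: direction (0, 1); meets ND at K = (1/6, -1/30)
K = N + t·(D−N) with t = 13/15

t = 13/15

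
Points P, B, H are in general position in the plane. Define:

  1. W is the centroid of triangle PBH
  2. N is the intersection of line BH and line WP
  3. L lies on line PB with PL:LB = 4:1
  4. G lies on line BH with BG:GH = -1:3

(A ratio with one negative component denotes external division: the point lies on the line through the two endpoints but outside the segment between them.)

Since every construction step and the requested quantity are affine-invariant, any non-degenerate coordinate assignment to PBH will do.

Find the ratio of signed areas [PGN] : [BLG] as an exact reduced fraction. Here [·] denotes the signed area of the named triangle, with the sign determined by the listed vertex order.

[PGN]:[BLG] = 10

Assign P = (0, 0), B = (1, 0), H = (0, 1) — the answer is frame-independent, so this choice is without loss of generality.
1. W is the centroid of triangle PBH ⇒ W = (1/3, 1/3)
2. N is the intersection of line BH and line WP ⇒ N = (1/2, 1/2)
3. L lies on line PB with PL:LB = 4:1 ⇒ L = (4/5, 0)
4. G lies on line BH with BG:GH = -1:3 ⇒ G = (3/2, -1/2)
2·[PGN] = 1, 2·[BLG] = 1/10
[PGN]:[BLG] = 1:1/10 = 10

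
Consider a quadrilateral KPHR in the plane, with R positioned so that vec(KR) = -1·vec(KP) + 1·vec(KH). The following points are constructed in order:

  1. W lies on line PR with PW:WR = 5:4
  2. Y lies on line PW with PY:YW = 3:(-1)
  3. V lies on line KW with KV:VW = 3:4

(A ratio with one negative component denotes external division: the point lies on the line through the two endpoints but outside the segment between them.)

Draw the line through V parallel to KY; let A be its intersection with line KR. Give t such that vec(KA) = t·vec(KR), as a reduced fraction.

Choose coordinates K = (0, 0), P = (1, 0), H = (0, 1), R = (-1, 1).
1. W lies on line PR with PW:WR = 5:4 ⇒ W = (-1/9, 5/9)
2. Y lies on line PW with PY:YW = 3:(-1) ⇒ Y = (-2/3, 5/6)
3. V lies on line KW with KV:VW = 3:4 ⇒ V = (-1/21, 5/21)
through V parallel to KY: direction (-2/3, 5/6); meets KR at A = (5/7, -5/7)
A = K + t·(R−K) with t = -5/7

t = -5/7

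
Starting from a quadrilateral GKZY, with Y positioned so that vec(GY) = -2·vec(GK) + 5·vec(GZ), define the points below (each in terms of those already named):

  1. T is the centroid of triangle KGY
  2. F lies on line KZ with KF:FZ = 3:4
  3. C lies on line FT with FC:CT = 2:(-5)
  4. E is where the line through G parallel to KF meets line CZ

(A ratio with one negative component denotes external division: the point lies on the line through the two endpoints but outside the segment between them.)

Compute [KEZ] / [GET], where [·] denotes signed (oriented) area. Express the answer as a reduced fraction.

[KEZ]:[GET] = -21/148

Choose coordinates G = (0, 0), K = (1, 0), Z = (0, 1), Y = (-2, 5).
1. T is the centroid of triangle KGY ⇒ T = (-1/3, 5/3)
2. F lies on line KZ with KF:FZ = 3:4 ⇒ F = (4/7, 3/7)
3. C lies on line FT with FC:CT = 2:(-5) ⇒ C = (74/63, -25/63)
4. E is where the line through G parallel to KF meets line CZ ⇒ E = (37/7, -37/7)
2·[KEZ] = -1, 2·[GET] = 148/21
[KEZ]:[GET] = -1:148/21 = -21/148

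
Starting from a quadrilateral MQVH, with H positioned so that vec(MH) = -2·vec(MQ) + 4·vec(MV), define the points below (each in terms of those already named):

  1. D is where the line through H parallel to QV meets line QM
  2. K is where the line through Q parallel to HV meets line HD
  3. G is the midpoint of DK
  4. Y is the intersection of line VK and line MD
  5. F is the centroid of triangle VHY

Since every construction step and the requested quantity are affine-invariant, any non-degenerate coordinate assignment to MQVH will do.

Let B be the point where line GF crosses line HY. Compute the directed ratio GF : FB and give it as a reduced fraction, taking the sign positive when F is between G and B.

Set M = (0, 0), Q = (1, 0), V = (0, 1), H = (-2, 4); any affine frame gives the same invariant.
1. D is where the line through H parallel to QV meets line QM ⇒ D = (2, 0)
2. K is where the line through Q parallel to HV meets line HD ⇒ K = (-1, 3)
3. G is the midpoint of DK ⇒ G = (1/2, 3/2)
4. Y is the intersection of line VK and line MD ⇒ Y = (1/2, 0)
5. F is the centroid of triangle VHY ⇒ F = (-1/2, 5/3)
line GF meets HY at B = (-47/86, 72/43)
F = G + t·(B−G) with t = 43/45, so GF:FB = 43/45:2/45

GF:FB = 43/2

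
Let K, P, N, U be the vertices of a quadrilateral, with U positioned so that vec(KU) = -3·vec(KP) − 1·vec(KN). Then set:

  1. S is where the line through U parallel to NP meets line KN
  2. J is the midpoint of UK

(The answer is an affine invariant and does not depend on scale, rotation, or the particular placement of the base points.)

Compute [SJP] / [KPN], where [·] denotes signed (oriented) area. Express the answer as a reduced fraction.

[SJP]:[KPN] = -19/2

Work in coordinates with K = (0, 0), P = (1, 0), N = (0, 1), U = (-3, -1).
1. S is where the line through U parallel to NP meets line KN ⇒ S = (0, -4)
2. J is the midpoint of UK ⇒ J = (-3/2, -1/2)
2·[SJP] = -19/2, 2·[KPN] = 1
[SJP]:[KPN] = -19/2:1 = -19/2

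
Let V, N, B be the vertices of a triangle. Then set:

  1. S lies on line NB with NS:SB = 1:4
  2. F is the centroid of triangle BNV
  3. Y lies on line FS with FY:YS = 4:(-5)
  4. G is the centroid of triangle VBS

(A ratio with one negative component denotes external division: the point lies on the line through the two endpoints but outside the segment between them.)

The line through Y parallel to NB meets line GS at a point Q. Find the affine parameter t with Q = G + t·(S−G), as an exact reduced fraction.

t = -4

Set V = (0, 0), N = (1, 0), B = (0, 1); any affine frame gives the same invariant.
1. S lies on line NB with NS:SB = 1:4 ⇒ S = (4/5, 1/5)
2. F is the centroid of triangle BNV ⇒ F = (1/3, 1/3)
3. Y lies on line FS with FY:YS = 4:(-5) ⇒ Y = (-23/15, 13/15)
4. G is the centroid of triangle VBS ⇒ G = (4/15, 2/5)
through Y parallel to NB: direction (-1, 1); meets GS at Q = (-28/15, 6/5)
Q = G + t·(S−G) with t = -4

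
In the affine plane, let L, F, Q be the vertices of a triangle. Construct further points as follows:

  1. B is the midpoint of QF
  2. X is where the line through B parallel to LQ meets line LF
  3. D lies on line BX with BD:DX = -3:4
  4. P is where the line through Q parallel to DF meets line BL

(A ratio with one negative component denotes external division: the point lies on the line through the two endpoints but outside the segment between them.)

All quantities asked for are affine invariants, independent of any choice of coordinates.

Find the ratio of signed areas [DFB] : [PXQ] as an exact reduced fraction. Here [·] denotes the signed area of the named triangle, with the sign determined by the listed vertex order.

Work in coordinates with L = (0, 0), F = (1, 0), Q = (0, 1).
1. B is the midpoint of QF ⇒ B = (1/2, 1/2)
2. X is where the line through B parallel to LQ meets line LF ⇒ X = (1/2, 0)
3. D lies on line BX with BD:DX = -3:4 ⇒ D = (1/2, 2)
4. P is where the line through Q parallel to DF meets line BL ⇒ P = (1/5, 1/5)
2·[DFB] = -3/4, 2·[PXQ] = 1/5
[DFB]:[PXQ] = -3/4:1/5 = -15/4

[DFB]:[PXQ] = -15/4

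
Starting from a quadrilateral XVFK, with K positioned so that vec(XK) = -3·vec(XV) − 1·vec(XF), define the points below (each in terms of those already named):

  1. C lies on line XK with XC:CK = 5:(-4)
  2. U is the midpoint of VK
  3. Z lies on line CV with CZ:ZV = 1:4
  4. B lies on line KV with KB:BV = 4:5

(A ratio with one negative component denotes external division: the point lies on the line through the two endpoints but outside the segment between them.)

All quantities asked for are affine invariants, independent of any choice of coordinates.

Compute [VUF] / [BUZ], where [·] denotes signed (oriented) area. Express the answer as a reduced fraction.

Work in coordinates with X = (0, 0), V = (1, 0), F = (0, 1), K = (-3, -1).
1. C lies on line XK with XC:CK = 5:(-4) ⇒ C = (-15, -5)
2. U is the midpoint of VK ⇒ U = (-1, -1/2)
3. Z lies on line CV with CZ:ZV = 1:4 ⇒ Z = (-59/5, -4)
4. B lies on line KV with KB:BV = 4:5 ⇒ B = (-11/9, -5/9)
2·[VUF] = -5/2, 2·[BUZ] = -8/45
[VUF]:[BUZ] = -5/2:-8/45 = 225/16

[VUF]:[BUZ] = 225/16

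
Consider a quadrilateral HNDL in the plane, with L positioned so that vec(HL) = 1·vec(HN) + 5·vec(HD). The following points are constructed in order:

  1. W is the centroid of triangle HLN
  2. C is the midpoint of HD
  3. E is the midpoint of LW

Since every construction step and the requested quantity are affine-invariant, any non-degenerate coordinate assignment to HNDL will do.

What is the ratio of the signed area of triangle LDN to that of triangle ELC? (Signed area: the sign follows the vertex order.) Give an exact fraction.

Choose coordinates H = (0, 0), N = (1, 0), D = (0, 1), L = (1, 5).
1. W is the centroid of triangle HLN ⇒ W = (2/3, 5/3)
2. C is the midpoint of HD ⇒ C = (0, 1/2)
3. E is the midpoint of LW ⇒ E = (5/6, 10/3)
2·[LDN] = 5, 2·[ELC] = 11/12
[LDN]:[ELC] = 5:11/12 = 60/11

[LDN]:[ELC] = 60/11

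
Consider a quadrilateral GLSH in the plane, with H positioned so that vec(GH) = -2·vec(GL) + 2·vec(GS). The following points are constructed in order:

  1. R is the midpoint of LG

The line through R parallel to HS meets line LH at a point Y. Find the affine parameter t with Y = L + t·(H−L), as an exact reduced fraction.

Set G = (0, 0), L = (1, 0), S = (0, 1), H = (-2, 2); any affine frame gives the same invariant.
1. R is the midpoint of LG ⇒ R = (1/2, 0)
through R parallel to HS: direction (2, -1); meets LH at Y = (5/2, -1)
Y = L + t·(H−L) with t = -1/2

t = -1/2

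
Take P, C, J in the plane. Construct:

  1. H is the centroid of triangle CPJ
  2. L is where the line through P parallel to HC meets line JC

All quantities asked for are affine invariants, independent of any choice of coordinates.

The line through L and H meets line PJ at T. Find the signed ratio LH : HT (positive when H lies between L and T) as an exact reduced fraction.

Assign P = (0, 0), C = (1, 0), J = (0, 1) — the answer is frame-independent, so this choice is without loss of generality.
1. H is the centroid of triangle CPJ ⇒ H = (1/3, 1/3)
2. L is where the line through P parallel to HC meets line JC ⇒ L = (2, -1)
line LH meets PJ at T = (0, 3/5)
H = L + t·(T−L) with t = 5/6, so LH:HT = 5/6:1/6

LH:HT = 5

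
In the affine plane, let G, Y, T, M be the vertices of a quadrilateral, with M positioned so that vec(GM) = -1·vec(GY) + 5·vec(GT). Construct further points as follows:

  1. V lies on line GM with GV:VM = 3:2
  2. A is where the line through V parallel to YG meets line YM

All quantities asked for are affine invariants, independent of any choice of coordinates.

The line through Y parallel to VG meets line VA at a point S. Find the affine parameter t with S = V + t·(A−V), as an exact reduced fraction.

t = 5/2

Set G = (0, 0), Y = (1, 0), T = (0, 1), M = (-1, 5); any affine frame gives the same invariant.
1. V lies on line GM with GV:VM = 3:2 ⇒ V = (-3/5, 3)
2. A is where the line through V parallel to YG meets line YM ⇒ A = (-1/5, 3)
through Y parallel to VG: direction (3/5, -3); meets VA at S = (2/5, 3)
S = V + t·(A−V) with t = 5/2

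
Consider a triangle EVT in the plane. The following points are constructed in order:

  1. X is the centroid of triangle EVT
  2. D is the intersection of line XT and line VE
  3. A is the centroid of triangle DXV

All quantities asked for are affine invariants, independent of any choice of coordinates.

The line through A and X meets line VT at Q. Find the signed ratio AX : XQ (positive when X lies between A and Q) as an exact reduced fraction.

Set E = (0, 0), V = (1, 0), T = (0, 1); any affine frame gives the same invariant.
1. X is the centroid of triangle EVT ⇒ X = (1/3, 1/3)
2. D is the intersection of line XT and line VE ⇒ D = (1/2, 0)
3. A is the centroid of triangle DXV ⇒ A = (11/18, 1/9)
line AX meets VT at Q = (2, -1)
X = A + t·(Q−A) with t = -1/5, so AX:XQ = -1/5:6/5

AX:XQ = -1/6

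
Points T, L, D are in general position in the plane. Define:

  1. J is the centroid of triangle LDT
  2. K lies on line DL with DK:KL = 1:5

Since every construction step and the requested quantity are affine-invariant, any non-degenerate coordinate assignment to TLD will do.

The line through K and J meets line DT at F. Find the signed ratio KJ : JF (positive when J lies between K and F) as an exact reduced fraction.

Assign T = (0, 0), L = (1, 0), D = (0, 1) — the answer is frame-independent, so this choice is without loss of generality.
1. J is the centroid of triangle LDT ⇒ J = (1/3, 1/3)
2. K lies on line DL with DK:KL = 1:5 ⇒ K = (1/6, 5/6)
line KJ meets DT at F = (0, 4/3)
J = K + t·(F−K) with t = -1, so KJ:JF = -1:2

KJ:JF = -1/2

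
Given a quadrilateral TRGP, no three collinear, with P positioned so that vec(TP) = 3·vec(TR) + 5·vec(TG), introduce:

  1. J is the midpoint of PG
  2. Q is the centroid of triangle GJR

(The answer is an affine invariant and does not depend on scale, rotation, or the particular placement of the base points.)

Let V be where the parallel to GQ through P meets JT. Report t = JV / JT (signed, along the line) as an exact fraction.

Assign T = (0, 0), R = (1, 0), G = (0, 1), P = (3, 5) — the answer is frame-independent, so this choice is without loss of generality.
1. J is the midpoint of PG ⇒ J = (3/2, 3)
2. Q is the centroid of triangle GJR ⇒ Q = (5/6, 4/3)
through P parallel to GQ: direction (5/6, 1/3); meets JT at V = (19/8, 19/4)
V = J + t·(T−J) with t = -7/12

t = -7/12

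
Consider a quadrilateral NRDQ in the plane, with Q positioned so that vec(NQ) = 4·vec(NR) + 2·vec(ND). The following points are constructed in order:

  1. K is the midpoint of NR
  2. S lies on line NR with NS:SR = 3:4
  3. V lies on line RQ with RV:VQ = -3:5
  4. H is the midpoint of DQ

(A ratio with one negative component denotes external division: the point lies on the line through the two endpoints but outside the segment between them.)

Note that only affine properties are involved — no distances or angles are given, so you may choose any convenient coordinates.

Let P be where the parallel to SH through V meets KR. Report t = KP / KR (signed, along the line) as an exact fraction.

t = -12/7

Set N = (0, 0), R = (1, 0), D = (0, 1), Q = (4, 2); any affine frame gives the same invariant.
1. K is the midpoint of NR ⇒ K = (1/2, 0)
2. S lies on line NR with NS:SR = 3:4 ⇒ S = (3/7, 0)
3. V lies on line RQ with RV:VQ = -3:5 ⇒ V = (-7/2, -3)
4. H is the midpoint of DQ ⇒ H = (2, 3/2)
through V parallel to SH: direction (11/7, 3/2); meets KR at P = (-5/14, 0)
P = K + t·(R−K) with t = -12/7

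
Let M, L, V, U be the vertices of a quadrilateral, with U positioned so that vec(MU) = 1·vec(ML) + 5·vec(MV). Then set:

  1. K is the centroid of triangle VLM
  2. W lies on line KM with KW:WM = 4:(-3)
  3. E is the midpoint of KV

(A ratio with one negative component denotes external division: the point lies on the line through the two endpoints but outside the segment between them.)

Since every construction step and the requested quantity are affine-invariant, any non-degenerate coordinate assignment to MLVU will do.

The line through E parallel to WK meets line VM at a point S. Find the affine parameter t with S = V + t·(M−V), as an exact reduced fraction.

t = 1/2

Work in coordinates with M = (0, 0), L = (1, 0), V = (0, 1), U = (1, 5).
1. K is the centroid of triangle VLM ⇒ K = (1/3, 1/3)
2. W lies on line KM with KW:WM = 4:(-3) ⇒ W = (-1, -1)
3. E is the midpoint of KV ⇒ E = (1/6, 2/3)
through E parallel to WK: direction (4/3, 4/3); meets VM at S = (0, 1/2)
S = V + t·(M−V) with t = 1/2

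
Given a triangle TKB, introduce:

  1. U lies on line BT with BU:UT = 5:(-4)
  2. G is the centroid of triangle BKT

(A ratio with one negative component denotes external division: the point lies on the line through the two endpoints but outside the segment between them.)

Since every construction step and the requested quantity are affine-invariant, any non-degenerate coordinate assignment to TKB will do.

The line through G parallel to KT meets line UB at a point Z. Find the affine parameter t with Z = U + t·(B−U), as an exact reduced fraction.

t = 13/15

Set T = (0, 0), K = (1, 0), B = (0, 1); any affine frame gives the same invariant.
1. U lies on line BT with BU:UT = 5:(-4) ⇒ U = (0, -4)
2. G is the centroid of triangle BKT ⇒ G = (1/3, 1/3)
through G parallel to KT: direction (-1, 0); meets UB at Z = (0, 1/3)
Z = U + t·(B−U) with t = 13/15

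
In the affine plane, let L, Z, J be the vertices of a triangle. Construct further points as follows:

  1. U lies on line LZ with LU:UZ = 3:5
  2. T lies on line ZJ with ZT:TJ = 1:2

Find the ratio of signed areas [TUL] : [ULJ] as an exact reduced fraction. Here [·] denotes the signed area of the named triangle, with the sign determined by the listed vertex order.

[TUL]:[ULJ] = 1/3

Set L = (0, 0), Z = (1, 0), J = (0, 1); any affine frame gives the same invariant.
1. U lies on line LZ with LU:UZ = 3:5 ⇒ U = (3/8, 0)
2. T lies on line ZJ with ZT:TJ = 1:2 ⇒ T = (2/3, 1/3)
2·[TUL] = -1/8, 2·[ULJ] = -3/8
[TUL]:[ULJ] = -1/8:-3/8 = 1/3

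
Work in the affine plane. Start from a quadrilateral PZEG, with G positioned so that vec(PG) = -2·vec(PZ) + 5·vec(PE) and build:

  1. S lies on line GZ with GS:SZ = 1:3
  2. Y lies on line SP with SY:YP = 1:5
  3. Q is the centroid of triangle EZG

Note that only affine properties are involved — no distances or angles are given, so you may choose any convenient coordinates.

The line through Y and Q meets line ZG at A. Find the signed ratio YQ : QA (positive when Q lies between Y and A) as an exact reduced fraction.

YQ:QA = 1/4

Set P = (0, 0), Z = (1, 0), E = (0, 1), G = (-2, 5); any affine frame gives the same invariant.
1. S lies on line GZ with GS:SZ = 1:3 ⇒ S = (-5/4, 15/4)
2. Y lies on line SP with SY:YP = 1:5 ⇒ Y = (-25/24, 25/8)
3. Q is the centroid of triangle EZG ⇒ Q = (-1/3, 2)
line YQ meets ZG at A = (5/2, -5/2)
Q = Y + t·(A−Y) with t = 1/5, so YQ:QA = 1/5:4/5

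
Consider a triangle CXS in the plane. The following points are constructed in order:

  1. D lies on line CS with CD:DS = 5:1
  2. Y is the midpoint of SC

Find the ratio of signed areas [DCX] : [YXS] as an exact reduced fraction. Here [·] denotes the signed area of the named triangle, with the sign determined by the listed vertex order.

[DCX]:[YXS] = 5/3

Choose coordinates C = (0, 0), X = (1, 0), S = (0, 1).
1. D lies on line CS with CD:DS = 5:1 ⇒ D = (0, 5/6)
2. Y is the midpoint of SC ⇒ Y = (0, 1/2)
2·[DCX] = 5/6, 2·[YXS] = 1/2
[DCX]:[YXS] = 5/6:1/2 = 5/3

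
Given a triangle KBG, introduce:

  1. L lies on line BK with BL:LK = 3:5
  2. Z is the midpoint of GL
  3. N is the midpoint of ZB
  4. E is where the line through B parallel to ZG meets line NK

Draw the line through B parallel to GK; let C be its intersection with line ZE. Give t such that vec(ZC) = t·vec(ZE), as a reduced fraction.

Choose coordinates K = (0, 0), B = (1, 0), G = (0, 1).
1. L lies on line BK with BL:LK = 3:5 ⇒ L = (5/8, 0)
2. Z is the midpoint of GL ⇒ Z = (5/16, 1/2)
3. N is the midpoint of ZB ⇒ N = (21/32, 1/4)
4. E is where the line through B parallel to ZG meets line NK ⇒ E = (21/26, 4/13)
through B parallel to GK: direction (0, -1); meets ZE at C = (1, 24/103)
C = Z + t·(E−Z) with t = 143/103

t = 143/103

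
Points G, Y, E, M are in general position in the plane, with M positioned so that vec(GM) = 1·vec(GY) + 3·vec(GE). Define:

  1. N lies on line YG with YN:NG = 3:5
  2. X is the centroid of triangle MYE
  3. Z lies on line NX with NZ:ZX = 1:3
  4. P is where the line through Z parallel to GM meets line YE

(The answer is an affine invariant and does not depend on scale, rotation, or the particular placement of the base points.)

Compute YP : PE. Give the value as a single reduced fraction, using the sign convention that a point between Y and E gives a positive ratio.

Set G = (0, 0), Y = (1, 0), E = (0, 1), M = (1, 3); any affine frame gives the same invariant.
1. N lies on line YG with YN:NG = 3:5 ⇒ N = (5/8, 0)
2. X is the centroid of triangle MYE ⇒ X = (2/3, 4/3)
3. Z lies on line NX with NZ:ZX = 1:3 ⇒ Z = (61/96, 1/3)
4. P is where the line through Z parallel to GM meets line YE ⇒ P = (247/384, 137/384)
P = Y + t·(E−Y) with t = 137/384, so YP:PE = t:(1−t) = 137/384:247/384

YP:PE = 137/247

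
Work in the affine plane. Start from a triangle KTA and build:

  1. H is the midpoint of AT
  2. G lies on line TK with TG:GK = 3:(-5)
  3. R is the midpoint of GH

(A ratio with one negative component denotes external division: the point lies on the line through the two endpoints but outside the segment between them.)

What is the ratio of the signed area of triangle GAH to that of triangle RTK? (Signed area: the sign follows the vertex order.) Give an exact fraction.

Assign K = (0, 0), T = (1, 0), A = (0, 1) — the answer is frame-independent, so this choice is without loss of generality.
1. H is the midpoint of AT ⇒ H = (1/2, 1/2)
2. G lies on line TK with TG:GK = 3:(-5) ⇒ G = (5/2, 0)
3. R is the midpoint of GH ⇒ R = (3/2, 1/4)
2·[GAH] = 3/4, 2·[RTK] = -1/4
[GAH]:[RTK] = 3/4:-1/4 = -3

[GAH]:[RTK] = -3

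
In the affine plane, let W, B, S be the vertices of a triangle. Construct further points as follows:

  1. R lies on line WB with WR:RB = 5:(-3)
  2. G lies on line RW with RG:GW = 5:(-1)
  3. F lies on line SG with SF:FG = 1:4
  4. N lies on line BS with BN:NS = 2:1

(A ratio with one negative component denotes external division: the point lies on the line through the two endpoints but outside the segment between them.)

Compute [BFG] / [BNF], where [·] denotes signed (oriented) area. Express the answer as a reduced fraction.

[BFG]:[BNF] = 6

Assign W = (0, 0), B = (1, 0), S = (0, 1) — the answer is frame-independent, so this choice is without loss of generality.
1. R lies on line WB with WR:RB = 5:(-3) ⇒ R = (5/2, 0)
2. G lies on line RW with RG:GW = 5:(-1) ⇒ G = (-5/8, 0)
3. F lies on line SG with SF:FG = 1:4 ⇒ F = (-1/8, 4/5)
4. N lies on line BS with BN:NS = 2:1 ⇒ N = (1/3, 2/3)
2·[BFG] = 13/10, 2·[BNF] = 13/60
[BFG]:[BNF] = 13/10:13/60 = 6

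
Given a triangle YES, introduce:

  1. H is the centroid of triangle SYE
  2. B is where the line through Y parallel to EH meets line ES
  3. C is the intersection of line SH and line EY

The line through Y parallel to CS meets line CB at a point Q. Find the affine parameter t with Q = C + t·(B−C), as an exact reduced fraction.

Set Y = (0, 0), E = (1, 0), S = (0, 1); any affine frame gives the same invariant.
1. H is the centroid of triangle SYE ⇒ H = (1/3, 1/3)
2. B is where the line through Y parallel to EH meets line ES ⇒ B = (2, -1)
3. C is the intersection of line SH and line EY ⇒ C = (1/2, 0)
through Y parallel to CS: direction (-1/2, 1); meets CB at Q = (-1/4, 1/2)
Q = C + t·(B−C) with t = -1/2

t = -1/2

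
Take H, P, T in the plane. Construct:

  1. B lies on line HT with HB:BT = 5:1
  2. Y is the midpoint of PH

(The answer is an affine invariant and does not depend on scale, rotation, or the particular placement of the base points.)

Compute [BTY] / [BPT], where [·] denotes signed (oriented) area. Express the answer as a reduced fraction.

[BTY]:[BPT] = -1/2

Set H = (0, 0), P = (1, 0), T = (0, 1); any affine frame gives the same invariant.
1. B lies on line HT with HB:BT = 5:1 ⇒ B = (0, 5/6)
2. Y is the midpoint of PH ⇒ Y = (1/2, 0)
2·[BTY] = -1/12, 2·[BPT] = 1/6
[BTY]:[BPT] = -1/12:1/6 = -1/2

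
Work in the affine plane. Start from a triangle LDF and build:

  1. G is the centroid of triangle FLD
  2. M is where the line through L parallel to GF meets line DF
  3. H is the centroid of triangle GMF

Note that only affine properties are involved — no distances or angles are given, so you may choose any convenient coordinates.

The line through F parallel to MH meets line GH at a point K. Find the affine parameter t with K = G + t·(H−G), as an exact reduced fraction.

t = 2

Set L = (0, 0), D = (1, 0), F = (0, 1); any affine frame gives the same invariant.
1. G is the centroid of triangle FLD ⇒ G = (1/3, 1/3)
2. M is where the line through L parallel to GF meets line DF ⇒ M = (-1, 2)
3. H is the centroid of triangle GMF ⇒ H = (-2/9, 10/9)
through F parallel to MH: direction (7/9, -8/9); meets GH at K = (-7/9, 17/9)
K = G + t·(H−G) with t = 2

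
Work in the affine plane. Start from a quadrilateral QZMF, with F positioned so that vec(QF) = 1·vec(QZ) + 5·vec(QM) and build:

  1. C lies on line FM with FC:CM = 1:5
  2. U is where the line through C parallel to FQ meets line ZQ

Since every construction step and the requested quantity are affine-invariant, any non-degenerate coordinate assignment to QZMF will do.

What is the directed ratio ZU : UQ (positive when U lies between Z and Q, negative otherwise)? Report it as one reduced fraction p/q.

Set Q = (0, 0), Z = (1, 0), M = (0, 1), F = (1, 5); any affine frame gives the same invariant.
1. C lies on line FM with FC:CM = 1:5 ⇒ C = (5/6, 13/3)
2. U is where the line through C parallel to FQ meets line ZQ ⇒ U = (-1/30, 0)
U = Z + t·(Q−Z) with t = 31/30, so ZU:UQ = t:(1−t) = 31/30:-1/30

ZU:UQ = -31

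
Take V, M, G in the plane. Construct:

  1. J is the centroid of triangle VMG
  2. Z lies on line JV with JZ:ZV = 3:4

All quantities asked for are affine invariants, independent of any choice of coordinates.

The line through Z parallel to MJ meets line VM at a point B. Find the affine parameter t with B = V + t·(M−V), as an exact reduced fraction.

t = 4/7

Work in coordinates with V = (0, 0), M = (1, 0), G = (0, 1).
1. J is the centroid of triangle VMG ⇒ J = (1/3, 1/3)
2. Z lies on line JV with JZ:ZV = 3:4 ⇒ Z = (4/21, 4/21)
through Z parallel to MJ: direction (-2/3, 1/3); meets VM at B = (4/7, 0)
B = V + t·(M−V) with t = 4/7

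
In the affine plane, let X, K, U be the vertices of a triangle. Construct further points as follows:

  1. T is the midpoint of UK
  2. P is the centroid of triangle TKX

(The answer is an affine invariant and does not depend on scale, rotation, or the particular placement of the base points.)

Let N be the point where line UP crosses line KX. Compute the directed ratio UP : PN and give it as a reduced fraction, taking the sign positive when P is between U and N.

Work in coordinates with X = (0, 0), K = (1, 0), U = (0, 1).
1. T is the midpoint of UK ⇒ T = (1/2, 1/2)
2. P is the centroid of triangle TKX ⇒ P = (1/2, 1/6)
line UP meets KX at N = (3/5, 0)
P = U + t·(N−U) with t = 5/6, so UP:PN = 5/6:1/6

UP:PN = 5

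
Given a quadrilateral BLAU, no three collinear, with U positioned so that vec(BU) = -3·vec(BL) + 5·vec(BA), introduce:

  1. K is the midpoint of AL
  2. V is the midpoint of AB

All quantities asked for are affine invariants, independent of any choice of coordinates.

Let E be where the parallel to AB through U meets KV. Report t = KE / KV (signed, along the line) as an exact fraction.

t = 7

Set B = (0, 0), L = (1, 0), A = (0, 1), U = (-3, 5); any affine frame gives the same invariant.
1. K is the midpoint of AL ⇒ K = (1/2, 1/2)
2. V is the midpoint of AB ⇒ V = (0, 1/2)
through U parallel to AB: direction (0, -1); meets KV at E = (-3, 1/2)
E = K + t·(V−K) with t = 7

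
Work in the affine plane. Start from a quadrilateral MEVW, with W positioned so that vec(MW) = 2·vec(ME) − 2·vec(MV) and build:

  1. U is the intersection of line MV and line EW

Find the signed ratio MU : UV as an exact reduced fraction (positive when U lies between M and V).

Assign M = (0, 0), E = (1, 0), V = (0, 1), W = (2, -2) — the answer is frame-independent, so this choice is without loss of generality.
1. U is the intersection of line MV and line EW ⇒ U = (0, 2)
U = M + t·(V−M) with t = 2, so MU:UV = t:(1−t) = 2:-1

MU:UV = -2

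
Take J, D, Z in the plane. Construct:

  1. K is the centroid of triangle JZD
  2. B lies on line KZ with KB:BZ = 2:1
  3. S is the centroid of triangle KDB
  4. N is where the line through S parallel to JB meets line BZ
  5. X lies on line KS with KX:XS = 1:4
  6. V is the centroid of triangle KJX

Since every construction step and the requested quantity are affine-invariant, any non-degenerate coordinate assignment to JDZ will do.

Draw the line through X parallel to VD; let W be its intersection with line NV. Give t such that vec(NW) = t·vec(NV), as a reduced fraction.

t = 4

Set J = (0, 0), D = (1, 0), Z = (0, 1); any affine frame gives the same invariant.
1. K is the centroid of triangle JZD ⇒ K = (1/3, 1/3)
2. B lies on line KZ with KB:BZ = 2:1 ⇒ B = (1/9, 7/9)
3. S is the centroid of triangle KDB ⇒ S = (13/27, 10/27)
4. N is where the line through S parallel to JB meets line BZ ⇒ N = (4/9, 1/9)
5. X lies on line KS with KX:XS = 1:4 ⇒ X = (49/135, 46/135)
6. V is the centroid of triangle KJX ⇒ V = (94/405, 91/405)
through X parallel to VD: direction (311/405, -91/405); meets NV at W = (-164/405, 229/405)
W = N + t·(V−N) with t = 4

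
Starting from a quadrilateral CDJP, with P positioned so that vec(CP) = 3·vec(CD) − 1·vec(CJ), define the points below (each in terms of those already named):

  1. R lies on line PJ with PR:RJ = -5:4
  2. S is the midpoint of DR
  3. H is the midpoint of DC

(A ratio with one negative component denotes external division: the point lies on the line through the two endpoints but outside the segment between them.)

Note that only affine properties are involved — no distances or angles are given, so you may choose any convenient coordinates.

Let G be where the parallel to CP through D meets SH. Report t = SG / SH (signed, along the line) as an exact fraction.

t = 14/15

Assign C = (0, 0), D = (1, 0), J = (0, 1), P = (3, -1) — the answer is frame-independent, so this choice is without loss of generality.
1. R lies on line PJ with PR:RJ = -5:4 ⇒ R = (-12, 9)
2. S is the midpoint of DR ⇒ S = (-11/2, 9/2)
3. H is the midpoint of DC ⇒ H = (1/2, 0)
through D parallel to CP: direction (3, -1); meets SH at G = (1/10, 3/10)
G = S + t·(H−S) with t = 14/15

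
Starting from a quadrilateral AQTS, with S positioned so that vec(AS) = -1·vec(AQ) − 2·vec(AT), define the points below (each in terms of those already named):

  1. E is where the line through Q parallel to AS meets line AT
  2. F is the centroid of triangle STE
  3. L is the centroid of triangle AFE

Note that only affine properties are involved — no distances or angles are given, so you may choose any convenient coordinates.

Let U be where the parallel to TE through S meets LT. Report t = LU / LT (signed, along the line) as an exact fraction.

t = -8

Set A = (0, 0), Q = (1, 0), T = (0, 1), S = (-1, -2); any affine frame gives the same invariant.
1. E is where the line through Q parallel to AS meets line AT ⇒ E = (0, -2)
2. F is the centroid of triangle STE ⇒ F = (-1/3, -1)
3. L is the centroid of triangle AFE ⇒ L = (-1/9, -1)
through S parallel to TE: direction (0, -3); meets LT at U = (-1, -17)
U = L + t·(T−L) with t = -8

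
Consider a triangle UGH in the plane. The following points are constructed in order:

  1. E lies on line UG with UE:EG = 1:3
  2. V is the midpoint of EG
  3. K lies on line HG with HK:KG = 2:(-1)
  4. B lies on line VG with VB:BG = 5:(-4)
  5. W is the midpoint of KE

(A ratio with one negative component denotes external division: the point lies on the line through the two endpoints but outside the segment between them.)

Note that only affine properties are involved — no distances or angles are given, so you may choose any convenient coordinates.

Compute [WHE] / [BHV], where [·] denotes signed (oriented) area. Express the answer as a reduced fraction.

[WHE]:[BHV] = 2/5

Work in coordinates with U = (0, 0), G = (1, 0), H = (0, 1).
1. E lies on line UG with UE:EG = 1:3 ⇒ E = (1/4, 0)
2. V is the midpoint of EG ⇒ V = (5/8, 0)
3. K lies on line HG with HK:KG = 2:(-1) ⇒ K = (2, -1)
4. B lies on line VG with VB:BG = 5:(-4) ⇒ B = (5/2, 0)
5. W is the midpoint of KE ⇒ W = (9/8, -1/2)
2·[WHE] = 3/4, 2·[BHV] = 15/8
[WHE]:[BHV] = 3/4:15/8 = 2/5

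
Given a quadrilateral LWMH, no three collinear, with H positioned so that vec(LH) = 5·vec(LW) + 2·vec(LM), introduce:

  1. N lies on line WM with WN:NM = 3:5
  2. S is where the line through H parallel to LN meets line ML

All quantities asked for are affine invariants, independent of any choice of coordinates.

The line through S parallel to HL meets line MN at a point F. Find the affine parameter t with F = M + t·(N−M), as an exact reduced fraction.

Work in coordinates with L = (0, 0), W = (1, 0), M = (0, 1), H = (5, 2).
1. N lies on line WM with WN:NM = 3:5 ⇒ N = (5/8, 3/8)
2. S is where the line through H parallel to LN meets line ML ⇒ S = (0, -1)
through S parallel to HL: direction (-5, -2); meets MN at F = (10/7, -3/7)
F = M + t·(N−M) with t = 16/7

t = 16/7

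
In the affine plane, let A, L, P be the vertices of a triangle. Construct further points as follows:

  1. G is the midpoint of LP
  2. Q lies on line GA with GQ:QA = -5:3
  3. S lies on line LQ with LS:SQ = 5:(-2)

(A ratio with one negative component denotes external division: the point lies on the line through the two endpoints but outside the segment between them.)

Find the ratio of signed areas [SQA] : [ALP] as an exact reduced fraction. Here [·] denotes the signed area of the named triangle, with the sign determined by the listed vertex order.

[SQA]:[ALP] = 1/2

Set A = (0, 0), L = (1, 0), P = (0, 1); any affine frame gives the same invariant.
1. G is the midpoint of LP ⇒ G = (1/2, 1/2)
2. Q lies on line GA with GQ:QA = -5:3 ⇒ Q = (-3/4, -3/4)
3. S lies on line LQ with LS:SQ = 5:(-2) ⇒ S = (-23/12, -5/4)
2·[SQA] = 1/2, 2·[ALP] = 1
[SQA]:[ALP] = 1/2:1 = 1/2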